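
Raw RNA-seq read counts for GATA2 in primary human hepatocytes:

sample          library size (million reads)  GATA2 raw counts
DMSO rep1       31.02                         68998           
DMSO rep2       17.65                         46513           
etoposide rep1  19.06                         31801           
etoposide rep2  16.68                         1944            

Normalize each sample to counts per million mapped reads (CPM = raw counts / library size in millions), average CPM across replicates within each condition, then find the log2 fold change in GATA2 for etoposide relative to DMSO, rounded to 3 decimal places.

CPM(DMSO rep1) = 68998 / 31.02 = 2224.3069
CPM(DMSO rep2) = 46513 / 17.65 = 2635.2975
CPM(etoposide rep1) = 31801 / 19.06 = 1668.4680
CPM(etoposide rep2) = 1944 / 16.68 = 116.5468
mean CPM(DMSO) = 2429.8022; mean CPM(etoposide) = 892.5074
Fold change = 892.5074 / 2429.8022 = 0.36732
log2(0.36732) = -1.4449

-1.445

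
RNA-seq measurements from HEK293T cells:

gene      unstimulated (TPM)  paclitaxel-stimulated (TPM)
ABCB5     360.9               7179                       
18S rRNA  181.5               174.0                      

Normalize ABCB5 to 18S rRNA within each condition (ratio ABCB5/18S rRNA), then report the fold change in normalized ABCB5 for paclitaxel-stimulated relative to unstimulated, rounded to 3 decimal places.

20.749

ABCB5/18S rRNA (unstimulated) = 360.9 / 181.5 = 1.9884
ABCB5/18S rRNA (paclitaxel-stimulated) = 7179 / 174.0 = 41.259
Fold change = 41.259 / 1.9884 = 20.7493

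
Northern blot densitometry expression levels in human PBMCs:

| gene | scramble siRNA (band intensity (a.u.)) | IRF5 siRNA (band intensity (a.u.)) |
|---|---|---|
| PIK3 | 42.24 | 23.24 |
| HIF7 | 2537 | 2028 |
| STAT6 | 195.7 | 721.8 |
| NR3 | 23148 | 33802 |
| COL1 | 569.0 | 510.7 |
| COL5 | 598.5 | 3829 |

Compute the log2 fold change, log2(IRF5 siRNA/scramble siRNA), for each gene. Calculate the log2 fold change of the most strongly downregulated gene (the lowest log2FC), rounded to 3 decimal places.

log2(23.24/42.24) = -0.862  (PIK3)
log2(2028/2537) = -0.323  (HIF7)
log2(721.8/195.7) = 1.883  (STAT6)
log2(33802/23148) = 0.546  (NR3)
log2(510.7/569.0) = -0.156  (COL1)
log2(3829/598.5) = 2.678  (COL5)
PIK3 is most strongly downregulated.

-0.862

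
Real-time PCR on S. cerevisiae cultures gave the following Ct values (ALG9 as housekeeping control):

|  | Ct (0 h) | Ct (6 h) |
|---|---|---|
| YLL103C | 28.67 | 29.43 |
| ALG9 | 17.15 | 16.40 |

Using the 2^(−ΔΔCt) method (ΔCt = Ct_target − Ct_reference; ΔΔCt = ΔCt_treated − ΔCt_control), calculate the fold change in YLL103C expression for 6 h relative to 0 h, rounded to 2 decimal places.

0.35

ΔCt(0 h) = 28.670 − 17.150 = 11.520
ΔCt(6 h) = 29.430 − 16.400 = 13.030
ΔΔCt = 13.030 − 11.520 = 1.510
Fold change = 2^(−1.510) = 0.351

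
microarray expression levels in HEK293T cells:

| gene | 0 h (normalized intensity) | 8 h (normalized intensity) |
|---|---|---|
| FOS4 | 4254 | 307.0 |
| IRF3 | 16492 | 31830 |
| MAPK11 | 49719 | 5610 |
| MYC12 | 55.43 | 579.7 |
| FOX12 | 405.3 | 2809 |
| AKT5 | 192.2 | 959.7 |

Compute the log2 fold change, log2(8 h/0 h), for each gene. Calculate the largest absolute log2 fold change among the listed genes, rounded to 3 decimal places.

3.793

log2(307.0/4254) = -3.793  (FOS4)
log2(31830/16492) = 0.949  (IRF3)
log2(5610/49719) = -3.148  (MAPK11)
log2(579.7/55.43) = 3.387  (MYC12)
log2(2809/405.3) = 2.793  (FOX12)
log2(959.7/192.2) = 2.320  (AKT5)
The largest magnitude belongs to FOS4.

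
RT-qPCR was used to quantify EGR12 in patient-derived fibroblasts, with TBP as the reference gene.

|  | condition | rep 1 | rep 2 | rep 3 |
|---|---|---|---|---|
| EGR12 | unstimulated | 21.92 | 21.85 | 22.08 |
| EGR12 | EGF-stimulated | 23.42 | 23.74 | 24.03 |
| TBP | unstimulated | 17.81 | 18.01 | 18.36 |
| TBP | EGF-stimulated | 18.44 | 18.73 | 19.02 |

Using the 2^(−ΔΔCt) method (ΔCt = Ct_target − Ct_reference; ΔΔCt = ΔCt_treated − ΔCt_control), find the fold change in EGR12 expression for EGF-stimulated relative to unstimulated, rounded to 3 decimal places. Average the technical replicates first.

Mean Ct: EGR12 unstimulated 21.950; EGR12 EGF-stimulated 23.730; TBP unstimulated 18.060; TBP EGF-stimulated 18.730
ΔCt(unstimulated) = 21.950 − 18.060 = 3.890
ΔCt(EGF-stimulated) = 23.730 − 18.730 = 5.000
ΔΔCt = 5.000 − 3.890 = 1.110
Fold change = 2^(−1.110) = 0.4633

0.463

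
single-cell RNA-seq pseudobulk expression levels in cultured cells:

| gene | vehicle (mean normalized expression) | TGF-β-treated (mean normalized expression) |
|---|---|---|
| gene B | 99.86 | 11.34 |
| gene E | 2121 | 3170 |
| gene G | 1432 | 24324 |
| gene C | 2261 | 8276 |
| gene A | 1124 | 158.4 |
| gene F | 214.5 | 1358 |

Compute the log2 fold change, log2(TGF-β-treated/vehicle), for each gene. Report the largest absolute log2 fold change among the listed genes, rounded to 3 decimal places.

log2(11.34/99.86) = -3.138  (gene B)
log2(3170/2121) = 0.580  (gene E)
log2(24324/1432) = 4.086  (gene G)
log2(8276/2261) = 1.872  (gene C)
log2(158.4/1124) = -2.827  (gene A)
log2(1358/214.5) = 2.662  (gene F)
The largest magnitude belongs to gene G.

4.086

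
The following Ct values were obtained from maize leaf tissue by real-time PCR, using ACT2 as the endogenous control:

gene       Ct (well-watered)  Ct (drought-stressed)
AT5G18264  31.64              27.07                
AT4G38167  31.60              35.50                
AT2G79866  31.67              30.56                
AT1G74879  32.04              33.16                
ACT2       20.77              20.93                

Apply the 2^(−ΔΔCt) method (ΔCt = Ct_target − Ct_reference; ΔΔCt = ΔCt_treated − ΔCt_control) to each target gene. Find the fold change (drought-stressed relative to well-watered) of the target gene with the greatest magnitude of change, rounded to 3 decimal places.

26.538

AT5G18264: ΔΔCt = (27.07−20.93) − (31.64−20.77) = 6.14 − 10.87 = -4.73; fold change = 2^4.73 = 26.538
AT4G38167: ΔΔCt = (35.50−20.93) − (31.60−20.77) = 14.57 − 10.83 = 3.74; fold change = 2^-3.74 = 0.075
AT2G79866: ΔΔCt = (30.56−20.93) − (31.67−20.77) = 9.63 − 10.90 = -1.27; fold change = 2^1.27 = 2.412
AT1G74879: ΔΔCt = (33.16−20.93) − (32.04−20.77) = 12.23 − 11.27 = 0.96; fold change = 2^-0.96 = 0.514
AT5G18264 has the largest |ΔΔCt| = 4.73.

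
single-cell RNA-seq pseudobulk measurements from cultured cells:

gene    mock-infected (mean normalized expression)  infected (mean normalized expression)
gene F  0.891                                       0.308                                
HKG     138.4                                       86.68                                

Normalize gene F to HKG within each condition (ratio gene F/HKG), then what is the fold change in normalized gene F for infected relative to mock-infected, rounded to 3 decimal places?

0.552

gene F/HKG (mock-infected) = 0.891 / 138.4 = 0.0064379
gene F/HKG (infected) = 0.308 / 86.68 = 0.0035533
Fold change = 0.0035533 / 0.0064379 = 0.5519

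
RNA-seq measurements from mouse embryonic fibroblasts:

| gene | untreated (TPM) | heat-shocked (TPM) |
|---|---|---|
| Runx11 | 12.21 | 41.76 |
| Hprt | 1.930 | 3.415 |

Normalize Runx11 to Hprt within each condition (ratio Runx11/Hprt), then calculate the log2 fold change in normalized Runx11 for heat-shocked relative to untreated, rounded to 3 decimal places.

Runx11/Hprt (untreated) = 12.21 / 1.930 = 6.3264
Runx11/Hprt (heat-shocked) = 41.76 / 3.415 = 12.228
Fold change = 12.228 / 6.3264 = 1.9329
log2(1.9329) = 0.9508

0.951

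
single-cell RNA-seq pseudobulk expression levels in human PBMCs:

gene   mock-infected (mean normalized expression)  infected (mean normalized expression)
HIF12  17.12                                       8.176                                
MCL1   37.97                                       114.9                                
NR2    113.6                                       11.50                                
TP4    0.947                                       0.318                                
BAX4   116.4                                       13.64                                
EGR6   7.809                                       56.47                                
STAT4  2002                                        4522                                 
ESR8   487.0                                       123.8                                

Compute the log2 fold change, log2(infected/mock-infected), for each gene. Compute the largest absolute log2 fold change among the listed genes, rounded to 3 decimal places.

log2(8.176/17.12) = -1.066  (HIF12)
log2(114.9/37.97) = 1.597  (MCL1)
log2(11.50/113.6) = -3.304  (NR2)
log2(0.318/0.947) = -1.574  (TP4)
log2(13.64/116.4) = -3.093  (BAX4)
log2(56.47/7.809) = 2.854  (EGR6)
log2(4522/2002) = 1.176  (STAT4)
log2(123.8/487.0) = -1.976  (ESR8)
The largest magnitude belongs to NR2.

3.304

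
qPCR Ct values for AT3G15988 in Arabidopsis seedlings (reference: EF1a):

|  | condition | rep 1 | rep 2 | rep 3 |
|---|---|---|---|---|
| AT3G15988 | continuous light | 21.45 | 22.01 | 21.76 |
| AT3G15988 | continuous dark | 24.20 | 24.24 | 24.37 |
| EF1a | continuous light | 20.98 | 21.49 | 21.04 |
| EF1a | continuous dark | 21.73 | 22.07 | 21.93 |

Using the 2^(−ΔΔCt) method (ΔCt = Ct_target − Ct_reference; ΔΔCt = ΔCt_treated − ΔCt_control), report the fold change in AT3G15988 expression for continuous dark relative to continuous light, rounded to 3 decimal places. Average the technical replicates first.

Mean Ct: AT3G15988 continuous light 21.740; AT3G15988 continuous dark 24.270; EF1a continuous light 21.170; EF1a continuous dark 21.910
ΔCt(continuous light) = 21.740 − 21.170 = 0.570
ΔCt(continuous dark) = 24.270 − 21.910 = 2.360
ΔΔCt = 2.360 − 0.570 = 1.790
Fold change = 2^(−1.790) = 0.2892

0.289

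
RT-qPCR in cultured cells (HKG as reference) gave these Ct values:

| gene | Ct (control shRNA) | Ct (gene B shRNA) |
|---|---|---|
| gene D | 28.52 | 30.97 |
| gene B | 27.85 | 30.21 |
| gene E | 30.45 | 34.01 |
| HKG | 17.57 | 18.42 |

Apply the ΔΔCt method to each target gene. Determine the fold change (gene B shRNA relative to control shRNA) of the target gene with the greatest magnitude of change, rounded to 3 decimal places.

gene D: ΔΔCt = (30.97−18.42) − (28.52−17.57) = 12.55 − 10.95 = 1.60; fold change = 2^-1.60 = 0.330
gene B: ΔΔCt = (30.21−18.42) − (27.85−17.57) = 11.79 − 10.28 = 1.51; fold change = 2^-1.51 = 0.351
gene E: ΔΔCt = (34.01−18.42) − (30.45−17.57) = 15.59 − 12.88 = 2.71; fold change = 2^-2.71 = 0.153
gene E has the largest |ΔΔCt| = 2.71.

0.153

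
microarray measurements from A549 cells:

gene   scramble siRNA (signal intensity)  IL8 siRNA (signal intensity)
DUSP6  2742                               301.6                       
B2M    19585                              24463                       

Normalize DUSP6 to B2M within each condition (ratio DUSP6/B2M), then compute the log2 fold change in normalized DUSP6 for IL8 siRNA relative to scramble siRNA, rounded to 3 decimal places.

DUSP6/B2M (scramble siRNA) = 2742 / 19585 = 0.14001
DUSP6/B2M (IL8 siRNA) = 301.6 / 24463 = 0.012329
Fold change = 0.012329 / 0.14001 = 0.0881
log2(0.0881) = -3.5054

-3.505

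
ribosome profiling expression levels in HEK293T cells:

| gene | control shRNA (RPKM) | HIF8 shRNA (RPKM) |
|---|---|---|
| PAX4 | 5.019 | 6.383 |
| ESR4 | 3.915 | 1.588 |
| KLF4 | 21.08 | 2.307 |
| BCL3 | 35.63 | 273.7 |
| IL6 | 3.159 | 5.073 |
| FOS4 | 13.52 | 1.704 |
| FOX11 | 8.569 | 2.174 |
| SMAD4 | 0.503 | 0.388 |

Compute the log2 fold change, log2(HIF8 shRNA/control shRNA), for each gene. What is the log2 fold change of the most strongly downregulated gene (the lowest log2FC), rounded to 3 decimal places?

-3.192

log2(6.383/5.019) = 0.347  (PAX4)
log2(1.588/3.915) = -1.302  (ESR4)
log2(2.307/21.08) = -3.192  (KLF4)
log2(273.7/35.63) = 2.941  (BCL3)
log2(5.073/3.159) = 0.683  (IL6)
log2(1.704/13.52) = -2.988  (FOS4)
log2(2.174/8.569) = -1.979  (FOX11)
log2(0.388/0.503) = -0.375  (SMAD4)
KLF4 is most strongly downregulated.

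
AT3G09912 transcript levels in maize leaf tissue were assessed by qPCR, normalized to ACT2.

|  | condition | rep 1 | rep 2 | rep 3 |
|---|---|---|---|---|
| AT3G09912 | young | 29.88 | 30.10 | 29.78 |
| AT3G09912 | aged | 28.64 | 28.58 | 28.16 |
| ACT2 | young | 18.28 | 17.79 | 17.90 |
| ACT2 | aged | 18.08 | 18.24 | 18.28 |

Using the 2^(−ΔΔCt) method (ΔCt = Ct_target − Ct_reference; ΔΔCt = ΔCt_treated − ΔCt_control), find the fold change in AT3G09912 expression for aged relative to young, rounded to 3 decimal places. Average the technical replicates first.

Mean Ct: AT3G09912 young 29.920; AT3G09912 aged 28.460; ACT2 young 17.990; ACT2 aged 18.200
ΔCt(young) = 29.920 − 17.990 = 11.930
ΔCt(aged) = 28.460 − 18.200 = 10.260
ΔΔCt = 10.260 − 11.930 = -1.670
Fold change = 2^(−(-1.670)) = 2^1.670 = 3.1821

3.182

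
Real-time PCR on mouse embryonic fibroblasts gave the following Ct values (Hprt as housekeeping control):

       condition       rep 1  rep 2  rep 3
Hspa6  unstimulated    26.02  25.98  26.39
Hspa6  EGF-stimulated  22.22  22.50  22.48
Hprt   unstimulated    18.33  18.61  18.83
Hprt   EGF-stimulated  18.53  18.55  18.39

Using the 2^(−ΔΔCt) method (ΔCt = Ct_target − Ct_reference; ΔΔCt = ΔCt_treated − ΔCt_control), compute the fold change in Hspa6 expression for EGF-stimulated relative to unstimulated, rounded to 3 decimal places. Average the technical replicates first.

12.381

Mean Ct: Hspa6 unstimulated 26.130; Hspa6 EGF-stimulated 22.400; Hprt unstimulated 18.590; Hprt EGF-stimulated 18.490
ΔCt(unstimulated) = 26.130 − 18.590 = 7.540
ΔCt(EGF-stimulated) = 22.400 − 18.490 = 3.910
ΔΔCt = 3.910 − 7.540 = -3.630
Fold change = 2^(−(-3.630)) = 2^3.630 = 12.3805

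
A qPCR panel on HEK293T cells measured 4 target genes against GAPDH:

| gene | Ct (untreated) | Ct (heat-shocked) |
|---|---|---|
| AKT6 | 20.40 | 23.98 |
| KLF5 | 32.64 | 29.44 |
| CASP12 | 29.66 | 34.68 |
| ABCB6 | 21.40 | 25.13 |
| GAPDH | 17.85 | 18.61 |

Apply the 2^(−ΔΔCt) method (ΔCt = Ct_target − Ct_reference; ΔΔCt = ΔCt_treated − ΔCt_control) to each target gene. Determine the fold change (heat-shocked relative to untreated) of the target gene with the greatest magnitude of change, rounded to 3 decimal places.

AKT6: ΔΔCt = (23.98−18.61) − (20.40−17.85) = 5.37 − 2.55 = 2.82; fold change = 2^-2.82 = 0.142
KLF5: ΔΔCt = (29.44−18.61) − (32.64−17.85) = 10.83 − 14.79 = -3.96; fold change = 2^3.96 = 15.562
CASP12: ΔΔCt = (34.68−18.61) − (29.66−17.85) = 16.07 − 11.81 = 4.26; fold change = 2^-4.26 = 0.052
ABCB6: ΔΔCt = (25.13−18.61) − (21.40−17.85) = 6.52 − 3.55 = 2.97; fold change = 2^-2.97 = 0.128
CASP12 has the largest |ΔΔCt| = 4.26.

0.052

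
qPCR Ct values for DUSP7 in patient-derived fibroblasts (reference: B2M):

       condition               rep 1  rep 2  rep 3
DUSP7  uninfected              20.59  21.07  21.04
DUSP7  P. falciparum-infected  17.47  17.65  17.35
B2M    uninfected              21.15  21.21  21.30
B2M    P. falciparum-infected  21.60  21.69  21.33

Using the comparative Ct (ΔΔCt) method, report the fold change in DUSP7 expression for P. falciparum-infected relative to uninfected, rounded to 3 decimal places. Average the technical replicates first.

13.269

Mean Ct: DUSP7 uninfected 20.900; DUSP7 P. falciparum-infected 17.490; B2M uninfected 21.220; B2M P. falciparum-infected 21.540
ΔCt(uninfected) = 20.900 − 21.220 = -0.320
ΔCt(P. falciparum-infected) = 17.490 − 21.540 = -4.050
ΔΔCt = -4.050 − (-0.320) = -3.730
Fold change = 2^(−(-3.730)) = 2^3.730 = 13.2691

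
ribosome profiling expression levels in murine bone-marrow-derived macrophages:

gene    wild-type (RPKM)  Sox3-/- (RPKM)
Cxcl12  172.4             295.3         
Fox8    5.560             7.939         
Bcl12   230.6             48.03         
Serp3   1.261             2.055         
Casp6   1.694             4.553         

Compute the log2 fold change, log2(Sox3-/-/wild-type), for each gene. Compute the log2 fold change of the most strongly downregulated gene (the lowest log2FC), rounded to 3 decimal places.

-2.263

log2(295.3/172.4) = 0.776  (Cxcl12)
log2(7.939/5.560) = 0.514  (Fox8)
log2(48.03/230.6) = -2.263  (Bcl12)
log2(2.055/1.261) = 0.705  (Serp3)
log2(4.553/1.694) = 1.426  (Casp6)
Bcl12 is most strongly downregulated.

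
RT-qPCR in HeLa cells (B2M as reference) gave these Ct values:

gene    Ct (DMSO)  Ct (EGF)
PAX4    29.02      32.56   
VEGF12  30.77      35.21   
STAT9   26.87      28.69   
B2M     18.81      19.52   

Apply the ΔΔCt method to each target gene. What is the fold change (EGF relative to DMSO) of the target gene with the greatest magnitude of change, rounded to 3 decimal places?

0.075

PAX4: ΔΔCt = (32.56−19.52) − (29.02−18.81) = 13.04 − 10.21 = 2.83; fold change = 2^-2.83 = 0.141
VEGF12: ΔΔCt = (35.21−19.52) − (30.77−18.81) = 15.69 − 11.96 = 3.73; fold change = 2^-3.73 = 0.075
STAT9: ΔΔCt = (28.69−19.52) − (26.87−18.81) = 9.17 − 8.06 = 1.11; fold change = 2^-1.11 = 0.463
VEGF12 has the largest |ΔΔCt| = 3.73.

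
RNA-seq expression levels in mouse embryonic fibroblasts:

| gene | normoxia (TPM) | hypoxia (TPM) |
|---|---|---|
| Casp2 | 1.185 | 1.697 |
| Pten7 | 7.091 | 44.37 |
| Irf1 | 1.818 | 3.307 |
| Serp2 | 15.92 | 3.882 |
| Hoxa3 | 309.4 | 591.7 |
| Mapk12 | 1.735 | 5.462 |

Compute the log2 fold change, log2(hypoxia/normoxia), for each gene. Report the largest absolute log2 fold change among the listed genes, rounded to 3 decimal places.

log2(1.697/1.185) = 0.518  (Casp2)
log2(44.37/7.091) = 2.646  (Pten7)
log2(3.307/1.818) = 0.863  (Irf1)
log2(3.882/15.92) = -2.036  (Serp2)
log2(591.7/309.4) = 0.935  (Hoxa3)
log2(5.462/1.735) = 1.654  (Mapk12)
The largest magnitude belongs to Pten7.

2.646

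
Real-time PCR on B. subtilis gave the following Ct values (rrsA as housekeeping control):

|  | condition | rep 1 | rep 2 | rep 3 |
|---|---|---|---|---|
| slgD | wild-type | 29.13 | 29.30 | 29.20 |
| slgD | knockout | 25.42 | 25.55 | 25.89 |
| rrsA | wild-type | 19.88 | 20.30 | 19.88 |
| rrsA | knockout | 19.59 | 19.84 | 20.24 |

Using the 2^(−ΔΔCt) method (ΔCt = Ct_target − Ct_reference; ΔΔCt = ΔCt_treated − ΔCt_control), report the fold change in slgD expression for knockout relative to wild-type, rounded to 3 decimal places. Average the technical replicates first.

11.004

Mean Ct: slgD wild-type 29.210; slgD knockout 25.620; rrsA wild-type 20.020; rrsA knockout 19.890
ΔCt(wild-type) = 29.210 − 20.020 = 9.190
ΔCt(knockout) = 25.620 − 19.890 = 5.730
ΔΔCt = 5.730 − 9.190 = -3.460
Fold change = 2^(−(-3.460)) = 2^3.460 = 11.0043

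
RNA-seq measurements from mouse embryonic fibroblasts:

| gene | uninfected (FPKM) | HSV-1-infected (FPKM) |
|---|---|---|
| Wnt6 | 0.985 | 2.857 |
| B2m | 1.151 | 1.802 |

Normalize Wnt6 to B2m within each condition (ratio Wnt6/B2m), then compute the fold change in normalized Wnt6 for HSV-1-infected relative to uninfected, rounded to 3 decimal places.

1.853

Wnt6/B2m (uninfected) = 0.985 / 1.151 = 0.85578
Wnt6/B2m (HSV-1-infected) = 2.857 / 1.802 = 1.5855
Fold change = 1.5855 / 0.85578 = 1.8527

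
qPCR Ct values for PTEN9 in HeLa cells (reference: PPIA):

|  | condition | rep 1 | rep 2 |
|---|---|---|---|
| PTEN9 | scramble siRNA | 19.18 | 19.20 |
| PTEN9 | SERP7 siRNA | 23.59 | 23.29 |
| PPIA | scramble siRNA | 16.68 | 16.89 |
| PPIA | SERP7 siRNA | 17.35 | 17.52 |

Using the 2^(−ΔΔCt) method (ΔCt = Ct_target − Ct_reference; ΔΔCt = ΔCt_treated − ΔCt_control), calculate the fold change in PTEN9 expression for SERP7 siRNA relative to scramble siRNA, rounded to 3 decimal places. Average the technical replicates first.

Mean Ct: PTEN9 scramble siRNA 19.190; PTEN9 SERP7 siRNA 23.440; PPIA scramble siRNA 16.785; PPIA SERP7 siRNA 17.435
ΔCt(scramble siRNA) = 19.190 − 16.785 = 2.405
ΔCt(SERP7 siRNA) = 23.440 − 17.435 = 6.005
ΔΔCt = 6.005 − 2.405 = 3.600
Fold change = 2^(−3.600) = 0.0825

0.082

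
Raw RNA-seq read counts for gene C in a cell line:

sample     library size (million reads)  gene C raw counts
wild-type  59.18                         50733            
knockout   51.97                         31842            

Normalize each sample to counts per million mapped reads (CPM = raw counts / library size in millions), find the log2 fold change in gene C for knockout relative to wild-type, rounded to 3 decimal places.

CPM(wild-type) = 50733 / 59.18 = 857.2660
CPM(knockout) = 31842 / 51.97 = 612.6996
Fold change = 612.6996 / 857.2660 = 0.71471
log2(0.71471) = -0.4846

-0.485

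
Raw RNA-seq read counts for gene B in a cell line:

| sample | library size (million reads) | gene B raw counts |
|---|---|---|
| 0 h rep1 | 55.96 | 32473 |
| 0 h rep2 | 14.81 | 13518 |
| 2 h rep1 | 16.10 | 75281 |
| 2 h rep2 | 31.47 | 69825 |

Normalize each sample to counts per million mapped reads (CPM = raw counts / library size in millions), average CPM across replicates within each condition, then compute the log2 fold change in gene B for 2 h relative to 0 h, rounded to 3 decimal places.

CPM(0 h rep1) = 32473 / 55.96 = 580.2895
CPM(0 h rep2) = 13518 / 14.81 = 912.7616
CPM(2 h rep1) = 75281 / 16.10 = 4675.8385
CPM(2 h rep2) = 69825 / 31.47 = 2218.7798
mean CPM(0 h) = 746.5256; mean CPM(2 h) = 3447.3091
Fold change = 3447.3091 / 746.5256 = 4.61780
log2(4.61780) = 2.2072

2.207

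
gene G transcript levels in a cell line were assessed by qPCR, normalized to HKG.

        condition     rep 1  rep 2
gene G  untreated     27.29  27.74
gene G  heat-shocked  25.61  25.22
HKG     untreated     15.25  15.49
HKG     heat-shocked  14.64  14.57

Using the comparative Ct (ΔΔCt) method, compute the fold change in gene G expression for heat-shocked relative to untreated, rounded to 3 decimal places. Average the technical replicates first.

2.523

Mean Ct: gene G untreated 27.515; gene G heat-shocked 25.415; HKG untreated 15.370; HKG heat-shocked 14.605
ΔCt(untreated) = 27.515 − 15.370 = 12.145
ΔCt(heat-shocked) = 25.415 − 14.605 = 10.810
ΔΔCt = 10.810 − 12.145 = -1.335
Fold change = 2^(−(-1.335)) = 2^1.335 = 2.5228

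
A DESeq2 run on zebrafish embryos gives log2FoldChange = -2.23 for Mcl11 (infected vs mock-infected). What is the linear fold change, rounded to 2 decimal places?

Fold change = 2^(-2.23) = 0.213

0.21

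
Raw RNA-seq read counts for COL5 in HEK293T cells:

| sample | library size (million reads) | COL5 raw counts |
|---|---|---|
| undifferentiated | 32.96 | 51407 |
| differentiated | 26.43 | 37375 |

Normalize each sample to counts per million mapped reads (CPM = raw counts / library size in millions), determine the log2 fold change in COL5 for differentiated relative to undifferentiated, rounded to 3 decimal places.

-0.141

CPM(undifferentiated) = 51407 / 32.96 = 1559.6784
CPM(differentiated) = 37375 / 26.43 = 1414.1128
Fold change = 1414.1128 / 1559.6784 = 0.90667
log2(0.90667) = -0.1414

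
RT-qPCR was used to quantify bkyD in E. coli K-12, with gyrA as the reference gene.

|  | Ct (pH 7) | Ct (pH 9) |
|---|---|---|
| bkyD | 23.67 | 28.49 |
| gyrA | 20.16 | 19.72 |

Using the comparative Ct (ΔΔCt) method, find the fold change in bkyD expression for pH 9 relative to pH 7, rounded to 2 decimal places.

0.03

ΔCt(pH 7) = 23.670 − 20.160 = 3.510
ΔCt(pH 9) = 28.490 − 19.720 = 8.770
ΔΔCt = 8.770 − 3.510 = 5.260
Fold change = 2^(−5.260) = 0.026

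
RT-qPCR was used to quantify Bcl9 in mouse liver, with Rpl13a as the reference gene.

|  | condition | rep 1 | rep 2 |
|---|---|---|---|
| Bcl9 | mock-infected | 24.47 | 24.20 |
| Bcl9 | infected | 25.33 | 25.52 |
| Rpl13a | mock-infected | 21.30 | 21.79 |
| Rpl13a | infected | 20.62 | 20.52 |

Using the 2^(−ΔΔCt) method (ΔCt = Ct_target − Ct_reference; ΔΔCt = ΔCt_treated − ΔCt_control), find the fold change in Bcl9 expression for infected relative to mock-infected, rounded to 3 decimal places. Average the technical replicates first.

0.239

Mean Ct: Bcl9 mock-infected 24.335; Bcl9 infected 25.425; Rpl13a mock-infected 21.545; Rpl13a infected 20.570
ΔCt(mock-infected) = 24.335 − 21.545 = 2.790
ΔCt(infected) = 25.425 − 20.570 = 4.855
ΔΔCt = 4.855 − 2.790 = 2.065
Fold change = 2^(−2.065) = 0.2390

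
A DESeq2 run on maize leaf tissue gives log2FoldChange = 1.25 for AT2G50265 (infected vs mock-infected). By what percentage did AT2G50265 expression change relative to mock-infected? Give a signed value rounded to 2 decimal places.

137.84%

Fold change = 2^(1.25) = 2.3784
Percent change = (FC − 1) × 100% = (2.3784 − 1) × 100 = 137.84%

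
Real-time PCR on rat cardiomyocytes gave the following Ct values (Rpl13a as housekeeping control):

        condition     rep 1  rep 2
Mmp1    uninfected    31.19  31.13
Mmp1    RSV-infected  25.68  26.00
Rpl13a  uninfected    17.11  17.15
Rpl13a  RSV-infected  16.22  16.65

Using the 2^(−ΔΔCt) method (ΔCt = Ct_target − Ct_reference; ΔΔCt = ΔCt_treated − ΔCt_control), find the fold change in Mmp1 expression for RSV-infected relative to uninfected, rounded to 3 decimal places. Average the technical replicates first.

Mean Ct: Mmp1 uninfected 31.160; Mmp1 RSV-infected 25.840; Rpl13a uninfected 17.130; Rpl13a RSV-infected 16.435
ΔCt(uninfected) = 31.160 − 17.130 = 14.030
ΔCt(RSV-infected) = 25.840 − 16.435 = 9.405
ΔΔCt = 9.405 − 14.030 = -4.625
Fold change = 2^(−(-4.625)) = 2^4.625 = 24.6754

24.675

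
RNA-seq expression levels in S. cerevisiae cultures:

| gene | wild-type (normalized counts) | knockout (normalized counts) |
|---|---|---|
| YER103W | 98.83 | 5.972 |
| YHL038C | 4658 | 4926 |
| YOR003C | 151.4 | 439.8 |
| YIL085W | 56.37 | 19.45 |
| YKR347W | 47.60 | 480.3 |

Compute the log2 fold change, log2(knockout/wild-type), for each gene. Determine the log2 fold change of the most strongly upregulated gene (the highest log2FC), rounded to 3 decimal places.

log2(5.972/98.83) = -4.049  (YER103W)
log2(4926/4658) = 0.081  (YHL038C)
log2(439.8/151.4) = 1.538  (YOR003C)
log2(19.45/56.37) = -1.535  (YIL085W)
log2(480.3/47.60) = 3.335  (YKR347W)
YKR347W is most strongly upregulated.

3.335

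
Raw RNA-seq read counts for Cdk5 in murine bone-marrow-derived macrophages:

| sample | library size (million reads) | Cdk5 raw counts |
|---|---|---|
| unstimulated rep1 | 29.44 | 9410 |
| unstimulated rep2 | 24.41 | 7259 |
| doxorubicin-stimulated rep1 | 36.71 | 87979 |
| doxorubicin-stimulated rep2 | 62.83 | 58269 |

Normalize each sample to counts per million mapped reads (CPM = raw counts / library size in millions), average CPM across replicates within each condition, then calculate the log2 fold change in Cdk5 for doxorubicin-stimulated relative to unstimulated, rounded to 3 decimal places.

2.430

CPM(unstimulated rep1) = 9410 / 29.44 = 319.6332
CPM(unstimulated rep2) = 7259 / 24.41 = 297.3781
CPM(doxorubicin-stimulated rep1) = 87979 / 36.71 = 2396.5949
CPM(doxorubicin-stimulated rep2) = 58269 / 62.83 = 927.4073
mean CPM(unstimulated) = 308.5056; mean CPM(doxorubicin-stimulated) = 1662.0011
Fold change = 1662.0011 / 308.5056 = 5.38726
log2(5.38726) = 2.4296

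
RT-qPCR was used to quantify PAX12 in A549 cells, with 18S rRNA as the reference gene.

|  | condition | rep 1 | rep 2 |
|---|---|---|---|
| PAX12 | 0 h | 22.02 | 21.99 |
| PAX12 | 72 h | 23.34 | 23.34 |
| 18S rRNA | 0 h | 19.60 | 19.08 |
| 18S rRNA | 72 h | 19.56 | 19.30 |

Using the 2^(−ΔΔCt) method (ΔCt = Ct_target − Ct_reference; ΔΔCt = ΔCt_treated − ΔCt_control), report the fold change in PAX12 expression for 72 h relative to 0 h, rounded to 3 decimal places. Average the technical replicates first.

Mean Ct: PAX12 0 h 22.005; PAX12 72 h 23.340; 18S rRNA 0 h 19.340; 18S rRNA 72 h 19.430
ΔCt(0 h) = 22.005 − 19.340 = 2.665
ΔCt(72 h) = 23.340 − 19.430 = 3.910
ΔΔCt = 3.910 − 2.665 = 1.245
Fold change = 2^(−1.245) = 0.4219

0.422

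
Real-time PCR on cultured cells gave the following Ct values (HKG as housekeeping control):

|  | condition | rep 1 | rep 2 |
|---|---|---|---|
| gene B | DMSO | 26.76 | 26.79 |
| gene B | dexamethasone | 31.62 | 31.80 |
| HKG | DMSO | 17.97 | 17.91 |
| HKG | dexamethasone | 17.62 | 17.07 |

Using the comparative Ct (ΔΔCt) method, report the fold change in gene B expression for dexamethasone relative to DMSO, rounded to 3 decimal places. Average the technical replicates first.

Mean Ct: gene B DMSO 26.775; gene B dexamethasone 31.710; HKG DMSO 17.940; HKG dexamethasone 17.345
ΔCt(DMSO) = 26.775 − 17.940 = 8.835
ΔCt(dexamethasone) = 31.710 − 17.345 = 14.365
ΔΔCt = 14.365 − 8.835 = 5.530
Fold change = 2^(−5.530) = 0.0216

0.022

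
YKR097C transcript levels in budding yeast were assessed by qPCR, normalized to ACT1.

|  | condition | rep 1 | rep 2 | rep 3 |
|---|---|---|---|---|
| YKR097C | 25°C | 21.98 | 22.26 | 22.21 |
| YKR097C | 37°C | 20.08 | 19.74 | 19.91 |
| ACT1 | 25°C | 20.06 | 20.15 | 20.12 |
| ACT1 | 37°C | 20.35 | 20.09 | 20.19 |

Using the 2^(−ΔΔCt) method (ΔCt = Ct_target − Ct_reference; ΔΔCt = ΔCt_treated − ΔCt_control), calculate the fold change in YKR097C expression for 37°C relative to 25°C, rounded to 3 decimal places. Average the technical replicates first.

Mean Ct: YKR097C 25°C 22.150; YKR097C 37°C 19.910; ACT1 25°C 20.110; ACT1 37°C 20.210
ΔCt(25°C) = 22.150 − 20.110 = 2.040
ΔCt(37°C) = 19.910 − 20.210 = -0.300
ΔΔCt = -0.300 − 2.040 = -2.340
Fold change = 2^(−(-2.340)) = 2^2.340 = 5.0630

5.063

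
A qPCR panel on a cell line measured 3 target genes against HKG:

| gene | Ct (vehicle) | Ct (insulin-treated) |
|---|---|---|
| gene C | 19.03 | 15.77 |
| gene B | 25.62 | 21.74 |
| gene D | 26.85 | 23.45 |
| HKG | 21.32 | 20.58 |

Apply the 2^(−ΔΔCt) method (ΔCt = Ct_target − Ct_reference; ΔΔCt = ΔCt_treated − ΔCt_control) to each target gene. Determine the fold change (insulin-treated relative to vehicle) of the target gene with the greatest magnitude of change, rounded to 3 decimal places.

8.815

gene C: ΔΔCt = (15.77−20.58) − (19.03−21.32) = -4.81 − (-2.29) = -2.52; fold change = 2^2.52 = 5.736
gene B: ΔΔCt = (21.74−20.58) − (25.62−21.32) = 1.16 − 4.30 = -3.14; fold change = 2^3.14 = 8.815
gene D: ΔΔCt = (23.45−20.58) − (26.85−21.32) = 2.87 − 5.53 = -2.66; fold change = 2^2.66 = 6.320
gene B has the largest |ΔΔCt| = 3.14.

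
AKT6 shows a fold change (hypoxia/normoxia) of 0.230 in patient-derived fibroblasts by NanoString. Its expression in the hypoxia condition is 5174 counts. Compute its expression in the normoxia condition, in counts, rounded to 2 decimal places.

22495.65

normoxia expression = 5174 / 0.230 = 22495.65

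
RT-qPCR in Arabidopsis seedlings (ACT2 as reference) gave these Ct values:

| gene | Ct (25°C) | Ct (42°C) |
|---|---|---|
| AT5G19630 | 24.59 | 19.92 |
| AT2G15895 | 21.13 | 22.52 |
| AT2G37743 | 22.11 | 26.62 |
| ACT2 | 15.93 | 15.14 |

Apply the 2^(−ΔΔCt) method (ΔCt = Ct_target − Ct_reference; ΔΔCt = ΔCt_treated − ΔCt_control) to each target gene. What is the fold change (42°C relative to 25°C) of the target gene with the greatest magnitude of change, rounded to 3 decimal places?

0.025

AT5G19630: ΔΔCt = (19.92−15.14) − (24.59−15.93) = 4.78 − 8.66 = -3.88; fold change = 2^3.88 = 14.723
AT2G15895: ΔΔCt = (22.52−15.14) − (21.13−15.93) = 7.38 − 5.20 = 2.18; fold change = 2^-2.18 = 0.221
AT2G37743: ΔΔCt = (26.62−15.14) − (22.11−15.93) = 11.48 − 6.18 = 5.30; fold change = 2^-5.30 = 0.025
AT2G37743 has the largest |ΔΔCt| = 5.30.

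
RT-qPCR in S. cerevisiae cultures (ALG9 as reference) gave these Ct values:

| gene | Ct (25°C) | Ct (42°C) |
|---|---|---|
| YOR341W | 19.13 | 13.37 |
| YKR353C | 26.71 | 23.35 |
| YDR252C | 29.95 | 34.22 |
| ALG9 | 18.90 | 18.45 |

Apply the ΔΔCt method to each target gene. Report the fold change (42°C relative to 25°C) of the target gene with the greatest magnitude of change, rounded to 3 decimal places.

39.671

YOR341W: ΔΔCt = (13.37−18.45) − (19.13−18.90) = -5.08 − 0.23 = -5.31; fold change = 2^5.31 = 39.671
YKR353C: ΔΔCt = (23.35−18.45) − (26.71−18.90) = 4.90 − 7.81 = -2.91; fold change = 2^2.91 = 7.516
YDR252C: ΔΔCt = (34.22−18.45) − (29.95−18.90) = 15.77 − 11.05 = 4.72; fold change = 2^-4.72 = 0.038
YOR341W has the largest |ΔΔCt| = 5.31.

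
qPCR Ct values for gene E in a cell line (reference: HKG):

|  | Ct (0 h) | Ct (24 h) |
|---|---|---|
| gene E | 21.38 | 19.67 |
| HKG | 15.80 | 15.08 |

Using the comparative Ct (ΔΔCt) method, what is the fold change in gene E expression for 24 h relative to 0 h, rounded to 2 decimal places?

ΔCt(0 h) = 21.380 − 15.800 = 5.580
ΔCt(24 h) = 19.670 − 15.080 = 4.590
ΔΔCt = 4.590 − 5.580 = -0.990
Fold change = 2^(−(-0.990)) = 2^0.990 = 1.986

1.99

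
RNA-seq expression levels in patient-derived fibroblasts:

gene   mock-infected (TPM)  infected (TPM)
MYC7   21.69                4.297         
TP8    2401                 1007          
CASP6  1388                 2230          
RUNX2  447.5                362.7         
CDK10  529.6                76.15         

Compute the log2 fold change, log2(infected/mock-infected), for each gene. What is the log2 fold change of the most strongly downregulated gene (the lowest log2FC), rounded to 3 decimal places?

-2.798

log2(4.297/21.69) = -2.336  (MYC7)
log2(1007/2401) = -1.254  (TP8)
log2(2230/1388) = 0.684  (CASP6)
log2(362.7/447.5) = -0.303  (RUNX2)
log2(76.15/529.6) = -2.798  (CDK10)
CDK10 is most strongly downregulated.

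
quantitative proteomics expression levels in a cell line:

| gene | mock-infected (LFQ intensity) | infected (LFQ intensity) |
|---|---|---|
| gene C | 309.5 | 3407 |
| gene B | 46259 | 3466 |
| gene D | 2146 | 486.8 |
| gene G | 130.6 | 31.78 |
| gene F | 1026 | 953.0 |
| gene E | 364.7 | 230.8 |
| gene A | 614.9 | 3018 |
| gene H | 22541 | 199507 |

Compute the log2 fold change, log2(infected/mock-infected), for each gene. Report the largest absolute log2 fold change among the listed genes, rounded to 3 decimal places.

3.738

log2(3407/309.5) = 3.460  (gene C)
log2(3466/46259) = -3.738  (gene B)
log2(486.8/2146) = -2.140  (gene D)
log2(31.78/130.6) = -2.039  (gene G)
log2(953.0/1026) = -0.106  (gene F)
log2(230.8/364.7) = -0.660  (gene E)
log2(3018/614.9) = 2.295  (gene A)
log2(199507/22541) = 3.146  (gene H)
The largest magnitude belongs to gene B.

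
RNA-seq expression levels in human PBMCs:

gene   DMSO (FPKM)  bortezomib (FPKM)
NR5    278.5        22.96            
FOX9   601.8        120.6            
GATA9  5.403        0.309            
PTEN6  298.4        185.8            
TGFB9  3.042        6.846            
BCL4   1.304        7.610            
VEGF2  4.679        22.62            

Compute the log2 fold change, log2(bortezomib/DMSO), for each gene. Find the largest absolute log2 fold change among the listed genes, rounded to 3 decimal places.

log2(22.96/278.5) = -3.600  (NR5)
log2(120.6/601.8) = -2.319  (FOX9)
log2(0.309/5.403) = -4.128  (GATA9)
log2(185.8/298.4) = -0.683  (PTEN6)
log2(6.846/3.042) = 1.170  (TGFB9)
log2(7.610/1.304) = 2.545  (BCL4)
log2(22.62/4.679) = 2.273  (VEGF2)
The largest magnitude belongs to GATA9.

4.128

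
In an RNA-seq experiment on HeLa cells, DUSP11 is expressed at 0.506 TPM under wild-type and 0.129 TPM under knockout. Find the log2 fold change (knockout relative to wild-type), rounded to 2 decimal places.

Fold change = 0.129 / 0.506 = 0.2549
log2(0.2549) = -1.972

-1.97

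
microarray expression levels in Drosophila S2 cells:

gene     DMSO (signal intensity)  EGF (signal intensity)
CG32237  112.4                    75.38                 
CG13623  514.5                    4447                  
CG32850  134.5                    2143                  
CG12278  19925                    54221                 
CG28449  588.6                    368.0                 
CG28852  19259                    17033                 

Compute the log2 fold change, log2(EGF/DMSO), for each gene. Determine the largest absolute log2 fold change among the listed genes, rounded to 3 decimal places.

log2(75.38/112.4) = -0.576  (CG32237)
log2(4447/514.5) = 3.112  (CG13623)
log2(2143/134.5) = 3.994  (CG32850)
log2(54221/19925) = 1.444  (CG12278)
log2(368.0/588.6) = -0.678  (CG28449)
log2(17033/19259) = -0.177  (CG28852)
The largest magnitude belongs to CG32850.

3.994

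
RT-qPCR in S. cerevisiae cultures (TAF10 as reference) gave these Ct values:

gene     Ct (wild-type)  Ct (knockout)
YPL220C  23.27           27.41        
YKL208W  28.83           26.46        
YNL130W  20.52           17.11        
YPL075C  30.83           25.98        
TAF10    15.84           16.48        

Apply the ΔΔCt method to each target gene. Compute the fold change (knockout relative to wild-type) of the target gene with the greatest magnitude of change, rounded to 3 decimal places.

YPL220C: ΔΔCt = (27.41−16.48) − (23.27−15.84) = 10.93 − 7.43 = 3.50; fold change = 2^-3.50 = 0.088
YKL208W: ΔΔCt = (26.46−16.48) − (28.83−15.84) = 9.98 − 12.99 = -3.01; fold change = 2^3.01 = 8.056
YNL130W: ΔΔCt = (17.11−16.48) − (20.52−15.84) = 0.63 − 4.68 = -4.05; fold change = 2^4.05 = 16.564
YPL075C: ΔΔCt = (25.98−16.48) − (30.83−15.84) = 9.50 − 14.99 = -5.49; fold change = 2^5.49 = 44.942
YPL075C has the largest |ΔΔCt| = 5.49.

44.942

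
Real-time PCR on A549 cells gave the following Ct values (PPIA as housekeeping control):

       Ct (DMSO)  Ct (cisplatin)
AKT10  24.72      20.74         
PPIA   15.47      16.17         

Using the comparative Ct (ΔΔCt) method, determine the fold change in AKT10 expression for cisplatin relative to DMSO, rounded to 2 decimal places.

ΔCt(DMSO) = 24.720 − 15.470 = 9.250
ΔCt(cisplatin) = 20.740 − 16.170 = 4.570
ΔΔCt = 4.570 − 9.250 = -4.680
Fold change = 2^(−(-4.680)) = 2^4.680 = 25.634

25.63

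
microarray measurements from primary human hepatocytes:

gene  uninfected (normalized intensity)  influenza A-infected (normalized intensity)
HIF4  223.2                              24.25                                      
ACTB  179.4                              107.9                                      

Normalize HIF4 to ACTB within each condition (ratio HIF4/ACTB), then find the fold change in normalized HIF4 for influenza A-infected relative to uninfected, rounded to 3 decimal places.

0.181

HIF4/ACTB (uninfected) = 223.2 / 179.4 = 1.2441
HIF4/ACTB (influenza A-infected) = 24.25 / 107.9 = 0.22475
Fold change = 0.22475 / 1.2441 = 0.1806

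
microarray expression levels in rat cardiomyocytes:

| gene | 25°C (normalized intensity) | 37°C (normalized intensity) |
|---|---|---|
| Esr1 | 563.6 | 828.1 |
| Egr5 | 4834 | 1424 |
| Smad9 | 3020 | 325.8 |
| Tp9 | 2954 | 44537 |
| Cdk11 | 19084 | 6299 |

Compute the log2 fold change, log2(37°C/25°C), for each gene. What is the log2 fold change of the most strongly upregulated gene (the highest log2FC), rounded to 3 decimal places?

log2(828.1/563.6) = 0.555  (Esr1)
log2(1424/4834) = -1.763  (Egr5)
log2(325.8/3020) = -3.212  (Smad9)
log2(44537/2954) = 3.914  (Tp9)
log2(6299/19084) = -1.599  (Cdk11)
Tp9 is most strongly upregulated.

3.914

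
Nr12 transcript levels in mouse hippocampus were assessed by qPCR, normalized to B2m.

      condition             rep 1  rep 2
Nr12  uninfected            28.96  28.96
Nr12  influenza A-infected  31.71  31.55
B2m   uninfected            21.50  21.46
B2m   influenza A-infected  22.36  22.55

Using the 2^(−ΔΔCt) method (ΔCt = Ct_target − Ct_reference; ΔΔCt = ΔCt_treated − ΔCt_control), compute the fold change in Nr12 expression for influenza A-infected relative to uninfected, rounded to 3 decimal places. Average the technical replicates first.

Mean Ct: Nr12 uninfected 28.960; Nr12 influenza A-infected 31.630; B2m uninfected 21.480; B2m influenza A-infected 22.455
ΔCt(uninfected) = 28.960 − 21.480 = 7.480
ΔCt(influenza A-infected) = 31.630 − 22.455 = 9.175
ΔΔCt = 9.175 − 7.480 = 1.695
Fold change = 2^(−1.695) = 0.3089

0.309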